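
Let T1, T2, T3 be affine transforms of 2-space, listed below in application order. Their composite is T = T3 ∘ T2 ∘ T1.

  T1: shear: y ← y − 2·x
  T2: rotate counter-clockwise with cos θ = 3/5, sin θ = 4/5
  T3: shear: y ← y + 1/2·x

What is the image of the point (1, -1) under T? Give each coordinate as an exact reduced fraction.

T1 shear: y ← y − 2·x: (1, -1) → (1, -3)
T2 rotate counter-clockwise with cos θ = 3/5, sin θ = 4/5: (1, -3) → (3, -1)
T3 shear: y ← y + 1/2·x: (3, -1) → (3, 1/2)

T(p) = (3, 1/2)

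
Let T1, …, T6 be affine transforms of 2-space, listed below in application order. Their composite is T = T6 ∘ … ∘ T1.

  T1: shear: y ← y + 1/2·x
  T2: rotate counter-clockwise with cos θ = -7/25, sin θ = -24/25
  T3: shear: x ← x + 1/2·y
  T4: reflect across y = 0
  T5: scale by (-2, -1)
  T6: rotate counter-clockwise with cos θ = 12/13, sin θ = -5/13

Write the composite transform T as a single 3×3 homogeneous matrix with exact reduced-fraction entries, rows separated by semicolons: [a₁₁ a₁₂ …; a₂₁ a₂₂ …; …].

T1 = [1 0 0; 1/2 1 0; 0 0 1]
T2·T1 = [1/5 24/25 0; -11/10 -7/25 0; 0 0 1]
T3·…·T1 = [-7/20 41/50 0; -11/10 -7/25 0; 0 0 1]
T4·…·T1 = [-7/20 41/50 0; 11/10 7/25 0; 0 0 1]
T5·…·T1 = [7/10 -41/25 0; -11/10 -7/25 0; 0 0 1]
T6·…·T1 = [29/130 -527/325 0; -167/130 121/325 0; 0 0 1]

T = [29/130 -527/325 0; -167/130 121/325 0; 0 0 1]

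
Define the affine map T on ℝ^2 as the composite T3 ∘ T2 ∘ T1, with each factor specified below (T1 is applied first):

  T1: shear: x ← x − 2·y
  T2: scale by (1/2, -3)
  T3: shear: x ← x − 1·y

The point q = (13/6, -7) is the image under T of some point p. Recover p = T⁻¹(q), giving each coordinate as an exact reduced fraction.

p = (-5, 7/3)

T1 = [1 -2 0; 0 1 0; 0 0 1]
T2·T1 = [1/2 -1 0; 0 -3 0; 0 0 1]
T3·…·T1 = [1/2 2 0; 0 -3 0; 0 0 1]
det M = -3/2; M⁻¹ = [2 4/3 0; 0 -1/3 0; 0 0 1]
M⁻¹ · (13/6, -7)ᵀ = (-5, 7/3)ᵀ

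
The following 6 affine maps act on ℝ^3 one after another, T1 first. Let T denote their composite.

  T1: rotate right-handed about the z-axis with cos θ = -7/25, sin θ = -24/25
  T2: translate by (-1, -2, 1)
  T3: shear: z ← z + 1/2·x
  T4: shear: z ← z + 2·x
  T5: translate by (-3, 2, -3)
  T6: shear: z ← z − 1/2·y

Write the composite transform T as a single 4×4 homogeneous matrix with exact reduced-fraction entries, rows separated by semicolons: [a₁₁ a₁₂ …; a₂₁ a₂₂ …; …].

T1 = [-7/25 24/25 0 0; -24/25 -7/25 0 0; 0 0 1 0; 0 0 0 1]
T2·T1 = [-7/25 24/25 0 -1; -24/25 -7/25 0 -2; 0 0 1 1; 0 0 0 1]
T3·…·T1 = [-7/25 24/25 0 -1; -24/25 -7/25 0 -2; -7/50 12/25 1 1/2; 0 0 0 1]
T4·…·T1 = [-7/25 24/25 0 -1; -24/25 -7/25 0 -2; -7/10 12/5 1 -3/2; 0 0 0 1]
T5·…·T1 = [-7/25 24/25 0 -4; -24/25 -7/25 0 0; -7/10 12/5 1 -9/2; 0 0 0 1]
T6·…·T1 = [-7/25 24/25 0 -4; -24/25 -7/25 0 0; -11/50 127/50 1 -9/2; 0 0 0 1]

T = [-7/25 24/25 0 -4; -24/25 -7/25 0 0; -11/50 127/50 1 -9/2; 0 0 0 1]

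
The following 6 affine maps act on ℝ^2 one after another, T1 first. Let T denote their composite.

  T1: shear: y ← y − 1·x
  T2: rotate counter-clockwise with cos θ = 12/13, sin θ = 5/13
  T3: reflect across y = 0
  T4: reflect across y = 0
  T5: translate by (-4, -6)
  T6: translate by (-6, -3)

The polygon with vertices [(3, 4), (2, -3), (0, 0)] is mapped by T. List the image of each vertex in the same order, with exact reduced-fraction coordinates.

T1 shear: y ← y − 1·x: (3, 4) → (3, 1); (2, -3) → (2, -5); (0, 0) → (0, 0)
T2 rotate counter-clockwise with cos θ = 12/13, sin θ = 5/13: (3, 1) → (31/13, 27/13); (2, -5) → (49/13, -50/13); (0, 0) → (0, 0)
T3 reflect across y = 0: (31/13, 27/13) → (31/13, -27/13); (49/13, -50/13) → (49/13, 50/13); (0, 0) → (0, 0)
T4 reflect across y = 0: (31/13, -27/13) → (31/13, 27/13); (49/13, 50/13) → (49/13, -50/13); (0, 0) → (0, 0)
T5 translate by (-4, -6): (31/13, 27/13) → (-21/13, -51/13); (49/13, -50/13) → (-3/13, -128/13); (0, 0) → (-4, -6)
T6 translate by (-6, -3): (-21/13, -51/13) → (-99/13, -90/13); (-3/13, -128/13) → (-81/13, -167/13); (-4, -6) → (-10, -9)

image vertices: (-99/13, -90/13), (-81/13, -167/13), (-10, -9)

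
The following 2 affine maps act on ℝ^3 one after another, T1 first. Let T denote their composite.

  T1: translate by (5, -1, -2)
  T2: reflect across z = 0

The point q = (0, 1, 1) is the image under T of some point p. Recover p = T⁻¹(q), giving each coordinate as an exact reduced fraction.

T1 = [1 0 0 5; 0 1 0 -1; 0 0 1 -2; 0 0 0 1]
T2·T1 = [1 0 0 5; 0 1 0 -1; 0 0 -1 2; 0 0 0 1]
det M = -1; M⁻¹ = [1 0 0 -5; 0 1 0 1; 0 0 -1 2; 0 0 0 1]
M⁻¹ · (0, 1, 1)ᵀ = (-5, 2, 1)ᵀ

p = (-5, 2, 1)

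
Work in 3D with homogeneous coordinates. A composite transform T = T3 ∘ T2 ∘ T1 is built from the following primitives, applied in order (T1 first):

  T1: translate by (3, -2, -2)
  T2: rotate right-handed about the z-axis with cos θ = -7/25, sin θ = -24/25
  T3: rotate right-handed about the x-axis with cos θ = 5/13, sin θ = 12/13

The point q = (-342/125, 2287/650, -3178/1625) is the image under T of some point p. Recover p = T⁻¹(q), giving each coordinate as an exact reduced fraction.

p = (-9/5, -1/2, -2)

T1 = [1 0 0 3; 0 1 0 -2; 0 0 1 -2; 0 0 0 1]
T2·T1 = [-7/25 24/25 0 -69/25; -24/25 -7/25 0 -58/25; 0 0 1 -2; 0 0 0 1]
T3·…·T1 = [-7/25 24/25 0 -69/25; -24/65 -7/65 -12/13 62/65; -288/325 -84/325 5/13 -946/325; 0 0 0 1]
det M = 1; M⁻¹ = [-7/25 -24/65 -288/325 -3; 24/25 -7/65 -84/325 2; 0 -12/13 5/13 2; 0 0 0 1]
M⁻¹ · (-342/125, 2287/650, -3178/1625)ᵀ = (-9/5, -1/2, -2)ᵀ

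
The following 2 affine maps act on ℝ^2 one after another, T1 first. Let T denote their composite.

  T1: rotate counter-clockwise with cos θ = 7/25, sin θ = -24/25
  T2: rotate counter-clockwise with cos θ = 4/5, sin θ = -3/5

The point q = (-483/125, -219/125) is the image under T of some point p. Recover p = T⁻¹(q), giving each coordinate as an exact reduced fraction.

p = (3, -3)

T1 = [7/25 24/25 0; -24/25 7/25 0; 0 0 1]
T2·T1 = [-44/125 117/125 0; -117/125 -44/125 0; 0 0 1]
det M = 1; M⁻¹ = [-44/125 -117/125 0; 117/125 -44/125 0; 0 0 1]
M⁻¹ · (-483/125, -219/125)ᵀ = (3, -3)ᵀ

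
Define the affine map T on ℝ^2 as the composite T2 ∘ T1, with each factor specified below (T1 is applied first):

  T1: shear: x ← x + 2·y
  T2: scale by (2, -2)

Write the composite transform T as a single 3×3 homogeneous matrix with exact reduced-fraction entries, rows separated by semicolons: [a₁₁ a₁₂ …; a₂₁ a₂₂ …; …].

T1 = [1 2 0; 0 1 0; 0 0 1]
T2·T1 = [2 4 0; 0 -2 0; 0 0 1]

T = [2 4 0; 0 -2 0; 0 0 1]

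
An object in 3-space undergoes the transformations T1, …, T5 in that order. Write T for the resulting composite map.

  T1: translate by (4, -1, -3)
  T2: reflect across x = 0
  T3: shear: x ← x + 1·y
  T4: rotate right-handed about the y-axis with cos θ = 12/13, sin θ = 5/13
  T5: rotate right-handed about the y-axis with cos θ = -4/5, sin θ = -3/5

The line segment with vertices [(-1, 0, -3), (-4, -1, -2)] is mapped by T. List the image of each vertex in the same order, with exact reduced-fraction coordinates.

T1 translate by (4, -1, -3): (-1, 0, -3) → (3, -1, -6); (-4, -1, -2) → (0, -2, -5)
T2 reflect across x = 0: (3, -1, -6) → (-3, -1, -6); (0, -2, -5) → (0, -2, -5)
T3 shear: x ← x + 1·y: (-3, -1, -6) → (-4, -1, -6); (0, -2, -5) → (-2, -2, -5)
T4 rotate right-handed about the y-axis with cos θ = 12/13, sin θ = 5/13: (-4, -1, -6) → (-6, -1, -4); (-2, -2, -5) → (-49/13, -2, -50/13)
T5 rotate right-handed about the y-axis with cos θ = -4/5, sin θ = -3/5: (-6, -1, -4) → (36/5, -1, -2/5); (-49/13, -2, -50/13) → (346/65, -2, 53/65)

image vertices: (36/5, -1, -2/5), (346/65, -2, 53/65)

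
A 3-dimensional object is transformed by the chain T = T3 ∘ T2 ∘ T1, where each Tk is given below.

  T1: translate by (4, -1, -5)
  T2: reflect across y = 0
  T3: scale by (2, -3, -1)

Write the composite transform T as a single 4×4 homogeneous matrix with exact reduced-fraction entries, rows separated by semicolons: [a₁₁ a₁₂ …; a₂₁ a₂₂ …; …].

T = [2 0 0 8; 0 3 0 -3; 0 0 -1 5; 0 0 0 1]

T1 = [1 0 0 4; 0 1 0 -1; 0 0 1 -5; 0 0 0 1]
T2·T1 = [1 0 0 4; 0 -1 0 1; 0 0 1 -5; 0 0 0 1]
T3·…·T1 = [2 0 0 8; 0 3 0 -3; 0 0 -1 5; 0 0 0 1]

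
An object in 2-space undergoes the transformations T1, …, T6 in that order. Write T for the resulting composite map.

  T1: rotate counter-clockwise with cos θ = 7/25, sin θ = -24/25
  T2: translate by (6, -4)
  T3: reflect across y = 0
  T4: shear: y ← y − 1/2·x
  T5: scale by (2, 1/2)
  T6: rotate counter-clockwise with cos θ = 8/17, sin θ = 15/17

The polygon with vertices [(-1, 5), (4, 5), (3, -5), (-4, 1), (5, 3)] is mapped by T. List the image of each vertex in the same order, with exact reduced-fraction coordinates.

T1 rotate counter-clockwise with cos θ = 7/25, sin θ = -24/25: (-1, 5) → (113/25, 59/25); (4, 5) → (148/25, -61/25); (3, -5) → (-99/25, -107/25); (-4, 1) → (-4/25, 103/25); (5, 3) → (107/25, -99/25)
T2 translate by (6, -4): (113/25, 59/25) → (263/25, -41/25); (148/25, -61/25) → (298/25, -161/25); (-99/25, -107/25) → (51/25, -207/25); (-4/25, 103/25) → (146/25, 3/25); (107/25, -99/25) → (257/25, -199/25)
T3 reflect across y = 0: (263/25, -41/25) → (263/25, 41/25); (298/25, -161/25) → (298/25, 161/25); (51/25, -207/25) → (51/25, 207/25); (146/25, 3/25) → (146/25, -3/25); (257/25, -199/25) → (257/25, 199/25)
T4 shear: y ← y − 1/2·x: (263/25, 41/25) → (263/25, -181/50); (298/25, 161/25) → (298/25, 12/25); (51/25, 207/25) → (51/25, 363/50); (146/25, -3/25) → (146/25, -76/25); (257/25, 199/25) → (257/25, 141/50)
T5 scale by (2, 1/2): (263/25, -181/50) → (526/25, -181/100); (298/25, 12/25) → (596/25, 6/25); (51/25, 363/50) → (102/25, 363/100); (146/25, -76/25) → (292/25, -38/25); (257/25, 141/50) → (514/25, 141/100)
T6 rotate counter-clockwise with cos θ = 8/17, sin θ = 15/17: (526/25, -181/100) → (19547/1700, 7528/425); (596/25, 6/25) → (4678/425, 8988/425); (102/25, 363/100) → (-2181/1700, 2256/425); (292/25, -38/25) → (2906/425, 4076/425); (514/25, 141/100) → (14333/1700, 7992/425)

image vertices: (19547/1700, 7528/425), (4678/425, 8988/425), (-2181/1700, 2256/425), (2906/425, 4076/425), (14333/1700, 7992/425)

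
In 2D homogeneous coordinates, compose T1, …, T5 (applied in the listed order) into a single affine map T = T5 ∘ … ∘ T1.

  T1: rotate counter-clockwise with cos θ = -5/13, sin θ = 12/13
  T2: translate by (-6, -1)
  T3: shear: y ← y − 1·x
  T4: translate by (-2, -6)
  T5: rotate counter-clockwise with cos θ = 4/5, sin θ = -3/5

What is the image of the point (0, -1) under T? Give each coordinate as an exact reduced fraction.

T1 rotate counter-clockwise with cos θ = -5/13, sin θ = 12/13: (0, -1) → (12/13, 5/13)
T2 translate by (-6, -1): (12/13, 5/13) → (-66/13, -8/13)
T3 shear: y ← y − 1·x: (-66/13, -8/13) → (-66/13, 58/13)
T4 translate by (-2, -6): (-66/13, 58/13) → (-92/13, -20/13)
T5 rotate counter-clockwise with cos θ = 4/5, sin θ = -3/5: (-92/13, -20/13) → (-428/65, 196/65)

T(p) = (-428/65, 196/65)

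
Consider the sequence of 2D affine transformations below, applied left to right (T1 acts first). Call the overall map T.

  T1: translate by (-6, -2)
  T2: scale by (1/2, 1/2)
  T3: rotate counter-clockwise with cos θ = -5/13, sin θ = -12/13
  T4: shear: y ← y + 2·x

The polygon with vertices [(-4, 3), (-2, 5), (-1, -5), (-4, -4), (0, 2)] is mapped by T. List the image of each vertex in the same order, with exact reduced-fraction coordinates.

T1 translate by (-6, -2): (-4, 3) → (-10, 1); (-2, 5) → (-8, 3); (-1, -5) → (-7, -7); (-4, -4) → (-10, -6); (0, 2) → (-6, 0)
T2 scale by (1/2, 1/2): (-10, 1) → (-5, 1/2); (-8, 3) → (-4, 3/2); (-7, -7) → (-7/2, -7/2); (-10, -6) → (-5, -3); (-6, 0) → (-3, 0)
T3 rotate counter-clockwise with cos θ = -5/13, sin θ = -12/13: (-5, 1/2) → (31/13, 115/26); (-4, 3/2) → (38/13, 81/26); (-7/2, -7/2) → (-49/26, 119/26); (-5, -3) → (-11/13, 75/13); (-3, 0) → (15/13, 36/13)
T4 shear: y ← y + 2·x: (31/13, 115/26) → (31/13, 239/26); (38/13, 81/26) → (38/13, 233/26); (-49/26, 119/26) → (-49/26, 21/26); (-11/13, 75/13) → (-11/13, 53/13); (15/13, 36/13) → (15/13, 66/13)

image vertices: (31/13, 239/26), (38/13, 233/26), (-49/26, 21/26), (-11/13, 53/13), (15/13, 66/13)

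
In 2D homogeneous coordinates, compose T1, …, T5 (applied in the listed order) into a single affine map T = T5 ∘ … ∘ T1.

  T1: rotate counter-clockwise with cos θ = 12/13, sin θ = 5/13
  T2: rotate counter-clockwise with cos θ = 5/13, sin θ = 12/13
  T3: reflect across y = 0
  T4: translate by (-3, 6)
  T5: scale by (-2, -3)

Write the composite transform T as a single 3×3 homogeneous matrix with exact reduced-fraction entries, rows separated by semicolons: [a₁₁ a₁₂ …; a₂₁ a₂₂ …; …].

T1 = [12/13 -5/13 0; 5/13 12/13 0; 0 0 1]
T2·T1 = [0 -1 0; 1 0 0; 0 0 1]
T3·…·T1 = [0 -1 0; -1 0 0; 0 0 1]
T4·…·T1 = [0 -1 -3; -1 0 6; 0 0 1]
T5·…·T1 = [0 2 6; 3 0 -18; 0 0 1]

T = [0 2 6; 3 0 -18; 0 0 1]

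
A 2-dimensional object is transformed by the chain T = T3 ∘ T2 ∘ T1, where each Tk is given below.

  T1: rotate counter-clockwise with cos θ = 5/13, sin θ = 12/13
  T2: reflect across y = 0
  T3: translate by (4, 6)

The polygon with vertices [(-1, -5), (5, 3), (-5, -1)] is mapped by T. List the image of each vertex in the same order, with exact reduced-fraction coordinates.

image vertices: (107/13, 115/13), (41/13, 3/13), (3, 11)

T1 rotate counter-clockwise with cos θ = 5/13, sin θ = 12/13: (-1, -5) → (55/13, -37/13); (5, 3) → (-11/13, 75/13); (-5, -1) → (-1, -5)
T2 reflect across y = 0: (55/13, -37/13) → (55/13, 37/13); (-11/13, 75/13) → (-11/13, -75/13); (-1, -5) → (-1, 5)
T3 translate by (4, 6): (55/13, 37/13) → (107/13, 115/13); (-11/13, -75/13) → (41/13, 3/13); (-1, 5) → (3, 11)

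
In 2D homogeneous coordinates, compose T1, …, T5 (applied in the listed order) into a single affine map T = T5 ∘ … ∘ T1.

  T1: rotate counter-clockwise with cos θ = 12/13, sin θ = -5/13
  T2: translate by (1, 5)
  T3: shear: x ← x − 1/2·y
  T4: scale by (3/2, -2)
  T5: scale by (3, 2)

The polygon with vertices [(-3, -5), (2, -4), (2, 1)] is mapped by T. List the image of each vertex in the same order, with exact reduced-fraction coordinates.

image vertices: (-261/13, -80/13), (243/52, -28/13), (153/52, -268/13)

T1 rotate counter-clockwise with cos θ = 12/13, sin θ = -5/13: (-3, -5) → (-61/13, -45/13); (2, -4) → (4/13, -58/13); (2, 1) → (29/13, 2/13)
T2 translate by (1, 5): (-61/13, -45/13) → (-48/13, 20/13); (4/13, -58/13) → (17/13, 7/13); (29/13, 2/13) → (42/13, 67/13)
T3 shear: x ← x − 1/2·y: (-48/13, 20/13) → (-58/13, 20/13); (17/13, 7/13) → (27/26, 7/13); (42/13, 67/13) → (17/26, 67/13)
T4 scale by (3/2, -2): (-58/13, 20/13) → (-87/13, -40/13); (27/26, 7/13) → (81/52, -14/13); (17/26, 67/13) → (51/52, -134/13)
T5 scale by (3, 2): (-87/13, -40/13) → (-261/13, -80/13); (81/52, -14/13) → (243/52, -28/13); (51/52, -134/13) → (153/52, -268/13)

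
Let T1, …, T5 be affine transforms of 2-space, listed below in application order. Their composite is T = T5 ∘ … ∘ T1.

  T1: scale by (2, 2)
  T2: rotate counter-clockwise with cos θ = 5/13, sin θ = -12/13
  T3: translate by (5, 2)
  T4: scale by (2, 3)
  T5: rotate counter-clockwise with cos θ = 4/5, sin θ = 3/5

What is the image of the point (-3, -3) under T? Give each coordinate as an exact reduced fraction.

T(p) = (-908/65, 594/65)

T1 scale by (2, 2): (-3, -3) → (-6, -6)
T2 rotate counter-clockwise with cos θ = 5/13, sin θ = -12/13: (-6, -6) → (-102/13, 42/13)
T3 translate by (5, 2): (-102/13, 42/13) → (-37/13, 68/13)
T4 scale by (2, 3): (-37/13, 68/13) → (-74/13, 204/13)
T5 rotate counter-clockwise with cos θ = 4/5, sin θ = 3/5: (-74/13, 204/13) → (-908/65, 594/65)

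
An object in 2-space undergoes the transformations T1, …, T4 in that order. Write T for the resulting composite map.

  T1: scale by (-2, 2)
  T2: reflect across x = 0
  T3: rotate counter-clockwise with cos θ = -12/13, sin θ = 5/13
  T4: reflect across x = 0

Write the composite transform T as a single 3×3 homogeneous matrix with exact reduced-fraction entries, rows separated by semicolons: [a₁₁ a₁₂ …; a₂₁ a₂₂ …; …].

T = [24/13 10/13 0; 10/13 -24/13 0; 0 0 1]

T1 = [-2 0 0; 0 2 0; 0 0 1]
T2·T1 = [2 0 0; 0 2 0; 0 0 1]
T3·…·T1 = [-24/13 -10/13 0; 10/13 -24/13 0; 0 0 1]
T4·…·T1 = [24/13 10/13 0; 10/13 -24/13 0; 0 0 1]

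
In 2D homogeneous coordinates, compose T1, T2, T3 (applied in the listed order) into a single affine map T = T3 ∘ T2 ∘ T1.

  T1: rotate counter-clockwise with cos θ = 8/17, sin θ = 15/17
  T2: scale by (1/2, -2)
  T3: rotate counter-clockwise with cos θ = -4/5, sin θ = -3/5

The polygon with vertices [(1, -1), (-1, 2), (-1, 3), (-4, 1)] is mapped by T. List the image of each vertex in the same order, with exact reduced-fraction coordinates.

T1 rotate counter-clockwise with cos θ = 8/17, sin θ = 15/17: (1, -1) → (23/17, 7/17); (-1, 2) → (-38/17, 1/17); (-1, 3) → (-53/17, 9/17); (-4, 1) → (-47/17, -52/17)
T2 scale by (1/2, -2): (23/17, 7/17) → (23/34, -14/17); (-38/17, 1/17) → (-19/17, -2/17); (-53/17, 9/17) → (-53/34, -18/17); (-47/17, -52/17) → (-47/34, 104/17)
T3 rotate counter-clockwise with cos θ = -4/5, sin θ = -3/5: (23/34, -14/17) → (-88/85, 43/170); (-19/17, -2/17) → (14/17, 13/17); (-53/34, -18/17) → (52/85, 303/170); (-47/34, 104/17) → (406/85, -691/170)

image vertices: (-88/85, 43/170), (14/17, 13/17), (52/85, 303/170), (406/85, -691/170)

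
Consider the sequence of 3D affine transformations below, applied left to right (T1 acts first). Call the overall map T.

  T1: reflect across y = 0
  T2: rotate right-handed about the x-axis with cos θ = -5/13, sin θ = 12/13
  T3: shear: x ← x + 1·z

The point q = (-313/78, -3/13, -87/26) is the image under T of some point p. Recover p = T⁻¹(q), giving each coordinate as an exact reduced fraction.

T1 = [1 0 0 0; 0 -1 0 0; 0 0 1 0; 0 0 0 1]
T2·T1 = [1 0 0 0; 0 5/13 -12/13 0; 0 -12/13 -5/13 0; 0 0 0 1]
T3·…·T1 = [1 -12/13 -5/13 0; 0 5/13 -12/13 0; 0 -12/13 -5/13 0; 0 0 0 1]
det M = -1; M⁻¹ = [1 0 -1 0; 0 5/13 -12/13 0; 0 -12/13 -5/13 0; 0 0 0 1]
M⁻¹ · (-313/78, -3/13, -87/26)ᵀ = (-2/3, 3, 3/2)ᵀ

p = (-2/3, 3, 3/2)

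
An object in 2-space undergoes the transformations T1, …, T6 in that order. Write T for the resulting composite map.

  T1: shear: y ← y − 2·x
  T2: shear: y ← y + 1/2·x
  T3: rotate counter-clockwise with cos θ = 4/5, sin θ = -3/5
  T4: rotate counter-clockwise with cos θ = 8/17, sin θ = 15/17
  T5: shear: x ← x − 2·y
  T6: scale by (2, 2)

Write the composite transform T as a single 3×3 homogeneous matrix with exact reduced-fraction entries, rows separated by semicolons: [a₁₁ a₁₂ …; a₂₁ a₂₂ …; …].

T = [116/17 -76/17 0; -159/85 154/85 0; 0 0 1]

T1 = [1 0 0; -2 1 0; 0 0 1]
T2·T1 = [1 0 0; -3/2 1 0; 0 0 1]
T3·…·T1 = [-1/10 3/5 0; -9/5 4/5 0; 0 0 1]
T4·…·T1 = [131/85 -36/85 0; -159/170 77/85 0; 0 0 1]
T5·…·T1 = [58/17 -38/17 0; -159/170 77/85 0; 0 0 1]
T6·…·T1 = [116/17 -76/17 0; -159/85 154/85 0; 0 0 1]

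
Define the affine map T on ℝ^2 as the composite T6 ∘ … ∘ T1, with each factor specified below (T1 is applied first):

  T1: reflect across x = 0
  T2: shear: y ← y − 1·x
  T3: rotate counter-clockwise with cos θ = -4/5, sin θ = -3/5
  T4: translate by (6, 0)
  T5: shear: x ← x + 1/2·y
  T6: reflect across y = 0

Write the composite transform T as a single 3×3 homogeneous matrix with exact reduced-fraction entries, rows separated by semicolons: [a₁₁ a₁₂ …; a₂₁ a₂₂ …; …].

T = [13/10 1/5 6; 1/5 4/5 0; 0 0 1]

T1 = [-1 0 0; 0 1 0; 0 0 1]
T2·T1 = [-1 0 0; 1 1 0; 0 0 1]
T3·…·T1 = [7/5 3/5 0; -1/5 -4/5 0; 0 0 1]
T4·…·T1 = [7/5 3/5 6; -1/5 -4/5 0; 0 0 1]
T5·…·T1 = [13/10 1/5 6; -1/5 -4/5 0; 0 0 1]
T6·…·T1 = [13/10 1/5 6; 1/5 4/5 0; 0 0 1]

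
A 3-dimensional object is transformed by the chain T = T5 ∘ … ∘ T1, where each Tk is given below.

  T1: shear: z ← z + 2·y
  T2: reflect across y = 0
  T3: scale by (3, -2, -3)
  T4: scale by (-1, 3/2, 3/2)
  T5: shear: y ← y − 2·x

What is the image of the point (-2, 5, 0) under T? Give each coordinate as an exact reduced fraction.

T1 shear: z ← z + 2·y: (-2, 5, 0) → (-2, 5, 10)
T2 reflect across y = 0: (-2, 5, 10) → (-2, -5, 10)
T3 scale by (3, -2, -3): (-2, -5, 10) → (-6, 10, -30)
T4 scale by (-1, 3/2, 3/2): (-6, 10, -30) → (6, 15, -45)
T5 shear: y ← y − 2·x: (6, 15, -45) → (6, 3, -45)

T(p) = (6, 3, -45)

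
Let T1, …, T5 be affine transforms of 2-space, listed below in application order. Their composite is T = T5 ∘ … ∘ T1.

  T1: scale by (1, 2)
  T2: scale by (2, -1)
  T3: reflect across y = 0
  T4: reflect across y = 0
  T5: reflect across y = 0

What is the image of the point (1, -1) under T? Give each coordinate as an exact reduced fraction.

T1 scale by (1, 2): (1, -1) → (1, -2)
T2 scale by (2, -1): (1, -2) → (2, 2)
T3 reflect across y = 0: (2, 2) → (2, -2)
T4 reflect across y = 0: (2, -2) → (2, 2)
T5 reflect across y = 0: (2, 2) → (2, -2)

T(p) = (2, -2)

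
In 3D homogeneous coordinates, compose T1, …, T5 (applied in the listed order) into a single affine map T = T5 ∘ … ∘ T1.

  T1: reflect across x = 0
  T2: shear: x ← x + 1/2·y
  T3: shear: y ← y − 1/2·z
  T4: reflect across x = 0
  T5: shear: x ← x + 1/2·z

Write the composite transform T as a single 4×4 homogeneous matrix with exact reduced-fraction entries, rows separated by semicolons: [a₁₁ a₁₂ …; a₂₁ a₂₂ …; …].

T1 = [-1 0 0 0; 0 1 0 0; 0 0 1 0; 0 0 0 1]
T2·T1 = [-1 1/2 0 0; 0 1 0 0; 0 0 1 0; 0 0 0 1]
T3·…·T1 = [-1 1/2 0 0; 0 1 -1/2 0; 0 0 1 0; 0 0 0 1]
T4·…·T1 = [1 -1/2 0 0; 0 1 -1/2 0; 0 0 1 0; 0 0 0 1]
T5·…·T1 = [1 -1/2 1/2 0; 0 1 -1/2 0; 0 0 1 0; 0 0 0 1]

T = [1 -1/2 1/2 0; 0 1 -1/2 0; 0 0 1 0; 0 0 0 1]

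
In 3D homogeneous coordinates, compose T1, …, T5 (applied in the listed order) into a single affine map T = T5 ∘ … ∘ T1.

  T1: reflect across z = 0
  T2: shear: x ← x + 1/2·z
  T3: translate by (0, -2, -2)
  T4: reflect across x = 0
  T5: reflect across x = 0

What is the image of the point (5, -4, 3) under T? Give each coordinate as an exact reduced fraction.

T1 reflect across z = 0: (5, -4, 3) → (5, -4, -3)
T2 shear: x ← x + 1/2·z: (5, -4, -3) → (7/2, -4, -3)
T3 translate by (0, -2, -2): (7/2, -4, -3) → (7/2, -6, -5)
T4 reflect across x = 0: (7/2, -6, -5) → (-7/2, -6, -5)
T5 reflect across x = 0: (-7/2, -6, -5) → (7/2, -6, -5)

T(p) = (7/2, -6, -5)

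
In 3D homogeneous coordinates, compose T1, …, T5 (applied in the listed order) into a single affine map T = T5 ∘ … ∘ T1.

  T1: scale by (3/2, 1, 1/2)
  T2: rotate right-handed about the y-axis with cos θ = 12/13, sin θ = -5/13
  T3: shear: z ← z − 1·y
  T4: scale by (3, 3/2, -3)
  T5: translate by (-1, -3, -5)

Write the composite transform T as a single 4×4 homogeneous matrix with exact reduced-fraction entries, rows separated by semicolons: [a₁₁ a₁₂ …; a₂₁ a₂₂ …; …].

T1 = [3/2 0 0 0; 0 1 0 0; 0 0 1/2 0; 0 0 0 1]
T2·T1 = [18/13 0 -5/26 0; 0 1 0 0; 15/26 0 6/13 0; 0 0 0 1]
T3·…·T1 = [18/13 0 -5/26 0; 0 1 0 0; 15/26 -1 6/13 0; 0 0 0 1]
T4·…·T1 = [54/13 0 -15/26 0; 0 3/2 0 0; -45/26 3 -18/13 0; 0 0 0 1]
T5·…·T1 = [54/13 0 -15/26 -1; 0 3/2 0 -3; -45/26 3 -18/13 -5; 0 0 0 1]

T = [54/13 0 -15/26 -1; 0 3/2 0 -3; -45/26 3 -18/13 -5; 0 0 0 1]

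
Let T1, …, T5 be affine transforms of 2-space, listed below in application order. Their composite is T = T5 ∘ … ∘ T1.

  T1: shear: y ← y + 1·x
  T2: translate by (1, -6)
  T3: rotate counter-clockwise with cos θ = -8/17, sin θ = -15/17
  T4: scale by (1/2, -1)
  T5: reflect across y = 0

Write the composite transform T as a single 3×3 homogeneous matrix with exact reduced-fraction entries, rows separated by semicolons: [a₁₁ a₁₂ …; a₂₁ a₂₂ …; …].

T = [7/34 15/34 -49/17; -23/17 -8/17 33/17; 0 0 1]

T1 = [1 0 0; 1 1 0; 0 0 1]
T2·T1 = [1 0 1; 1 1 -6; 0 0 1]
T3·…·T1 = [7/17 15/17 -98/17; -23/17 -8/17 33/17; 0 0 1]
T4·…·T1 = [7/34 15/34 -49/17; 23/17 8/17 -33/17; 0 0 1]
T5·…·T1 = [7/34 15/34 -49/17; -23/17 -8/17 33/17; 0 0 1]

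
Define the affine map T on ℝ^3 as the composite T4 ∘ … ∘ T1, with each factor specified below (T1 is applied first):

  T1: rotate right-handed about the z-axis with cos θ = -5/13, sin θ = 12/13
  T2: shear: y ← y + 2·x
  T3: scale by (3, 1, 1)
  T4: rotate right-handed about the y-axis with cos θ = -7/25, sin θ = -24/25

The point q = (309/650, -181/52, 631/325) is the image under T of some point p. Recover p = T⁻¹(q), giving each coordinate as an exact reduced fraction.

T1 = [-5/13 -12/13 0 0; 12/13 -5/13 0 0; 0 0 1 0; 0 0 0 1]
T2·T1 = [-5/13 -12/13 0 0; 2/13 -29/13 0 0; 0 0 1 0; 0 0 0 1]
T3·…·T1 = [-15/13 -36/13 0 0; 2/13 -29/13 0 0; 0 0 1 0; 0 0 0 1]
T4·…·T1 = [21/65 252/325 -24/25 0; 2/13 -29/13 0 0; -72/65 -864/325 -7/25 0; 0 0 0 1]
det M = 3; M⁻¹ = [203/975 12/13 -232/325 0; 14/975 -5/13 -16/325 0; -24/25 0 -7/25 0; 0 0 0 1]
M⁻¹ · (309/650, -181/52, 631/325)ᵀ = (-9/2, 5/4, -1)ᵀ

p = (-9/2, 5/4, -1)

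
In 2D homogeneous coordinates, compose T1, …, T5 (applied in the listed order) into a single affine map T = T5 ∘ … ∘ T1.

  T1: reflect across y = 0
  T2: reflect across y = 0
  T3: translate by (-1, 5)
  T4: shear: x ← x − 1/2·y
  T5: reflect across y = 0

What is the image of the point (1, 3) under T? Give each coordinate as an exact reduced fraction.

T1 reflect across y = 0: (1, 3) → (1, -3)
T2 reflect across y = 0: (1, -3) → (1, 3)
T3 translate by (-1, 5): (1, 3) → (0, 8)
T4 shear: x ← x − 1/2·y: (0, 8) → (-4, 8)
T5 reflect across y = 0: (-4, 8) → (-4, -8)

T(p) = (-4, -8)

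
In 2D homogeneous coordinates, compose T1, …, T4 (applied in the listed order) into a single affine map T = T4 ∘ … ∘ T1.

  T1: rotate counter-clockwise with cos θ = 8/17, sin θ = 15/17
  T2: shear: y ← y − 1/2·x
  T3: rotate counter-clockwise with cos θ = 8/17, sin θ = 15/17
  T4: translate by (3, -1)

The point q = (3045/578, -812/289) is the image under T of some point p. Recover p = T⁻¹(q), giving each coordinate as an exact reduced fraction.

T1 = [8/17 -15/17 0; 15/17 8/17 0; 0 0 1]
T2·T1 = [8/17 -15/17 0; 11/17 31/34 0; 0 0 1]
T3·…·T1 = [-101/289 -705/578 0; 208/289 -101/289 0; 0 0 1]
T4·…·T1 = [-101/289 -705/578 3; 208/289 -101/289 -1; 0 0 1]
det M = 1; M⁻¹ = [-101/289 705/578 1311/578; -208/289 -101/289 523/289; 0 0 1]
M⁻¹ · (3045/578, -812/289)ᵀ = (-3, -1)ᵀ

p = (-3, -1)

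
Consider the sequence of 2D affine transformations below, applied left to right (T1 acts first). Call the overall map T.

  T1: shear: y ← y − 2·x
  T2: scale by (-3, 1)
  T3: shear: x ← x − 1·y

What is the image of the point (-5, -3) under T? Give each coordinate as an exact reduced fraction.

T(p) = (8, 7)

T1 shear: y ← y − 2·x: (-5, -3) → (-5, 7)
T2 scale by (-3, 1): (-5, 7) → (15, 7)
T3 shear: x ← x − 1·y: (15, 7) → (8, 7)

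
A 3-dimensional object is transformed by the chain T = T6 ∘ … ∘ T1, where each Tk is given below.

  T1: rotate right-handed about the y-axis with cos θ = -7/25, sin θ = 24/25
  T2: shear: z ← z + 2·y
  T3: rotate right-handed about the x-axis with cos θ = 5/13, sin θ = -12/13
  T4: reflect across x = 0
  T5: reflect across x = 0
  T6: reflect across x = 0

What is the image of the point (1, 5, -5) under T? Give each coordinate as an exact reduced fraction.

T(p) = (127/25, 289/25, -3/5)

T1 rotate right-handed about the y-axis with cos θ = -7/25, sin θ = 24/25: (1, 5, -5) → (-127/25, 5, 11/25)
T2 shear: z ← z + 2·y: (-127/25, 5, 11/25) → (-127/25, 5, 261/25)
T3 rotate right-handed about the x-axis with cos θ = 5/13, sin θ = -12/13: (-127/25, 5, 261/25) → (-127/25, 289/25, -3/5)
T4 reflect across x = 0: (-127/25, 289/25, -3/5) → (127/25, 289/25, -3/5)
T5 reflect across x = 0: (127/25, 289/25, -3/5) → (-127/25, 289/25, -3/5)
T6 reflect across x = 0: (-127/25, 289/25, -3/5) → (127/25, 289/25, -3/5)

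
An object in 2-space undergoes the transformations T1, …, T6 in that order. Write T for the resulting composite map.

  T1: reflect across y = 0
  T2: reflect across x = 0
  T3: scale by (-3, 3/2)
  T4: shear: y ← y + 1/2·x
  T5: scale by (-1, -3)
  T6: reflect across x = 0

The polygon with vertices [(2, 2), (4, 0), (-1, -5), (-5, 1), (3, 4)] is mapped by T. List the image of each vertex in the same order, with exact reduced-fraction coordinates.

T1 reflect across y = 0: (2, 2) → (2, -2); (4, 0) → (4, 0); (-1, -5) → (-1, 5); (-5, 1) → (-5, -1); (3, 4) → (3, -4)
T2 reflect across x = 0: (2, -2) → (-2, -2); (4, 0) → (-4, 0); (-1, 5) → (1, 5); (-5, -1) → (5, -1); (3, -4) → (-3, -4)
T3 scale by (-3, 3/2): (-2, -2) → (6, -3); (-4, 0) → (12, 0); (1, 5) → (-3, 15/2); (5, -1) → (-15, -3/2); (-3, -4) → (9, -6)
T4 shear: y ← y + 1/2·x: (6, -3) → (6, 0); (12, 0) → (12, 6); (-3, 15/2) → (-3, 6); (-15, -3/2) → (-15, -9); (9, -6) → (9, -3/2)
T5 scale by (-1, -3): (6, 0) → (-6, 0); (12, 6) → (-12, -18); (-3, 6) → (3, -18); (-15, -9) → (15, 27); (9, -3/2) → (-9, 9/2)
T6 reflect across x = 0: (-6, 0) → (6, 0); (-12, -18) → (12, -18); (3, -18) → (-3, -18); (15, 27) → (-15, 27); (-9, 9/2) → (9, 9/2)

image vertices: (6, 0), (12, -18), (-3, -18), (-15, 27), (9, 9/2)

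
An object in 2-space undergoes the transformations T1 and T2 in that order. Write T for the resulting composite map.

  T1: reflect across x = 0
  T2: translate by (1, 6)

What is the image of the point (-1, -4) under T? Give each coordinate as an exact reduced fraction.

T1 reflect across x = 0: (-1, -4) → (1, -4)
T2 translate by (1, 6): (1, -4) → (2, 2)

T(p) = (2, 2)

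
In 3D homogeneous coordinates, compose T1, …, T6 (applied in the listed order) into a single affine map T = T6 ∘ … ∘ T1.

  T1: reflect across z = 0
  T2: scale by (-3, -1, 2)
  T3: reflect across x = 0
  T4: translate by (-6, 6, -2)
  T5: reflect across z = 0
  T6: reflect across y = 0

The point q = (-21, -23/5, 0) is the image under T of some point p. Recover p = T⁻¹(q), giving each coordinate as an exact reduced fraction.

T1 = [1 0 0 0; 0 1 0 0; 0 0 -1 0; 0 0 0 1]
T2·T1 = [-3 0 0 0; 0 -1 0 0; 0 0 -2 0; 0 0 0 1]
T3·…·T1 = [3 0 0 0; 0 -1 0 0; 0 0 -2 0; 0 0 0 1]
T4·…·T1 = [3 0 0 -6; 0 -1 0 6; 0 0 -2 -2; 0 0 0 1]
T5·…·T1 = [3 0 0 -6; 0 -1 0 6; 0 0 2 2; 0 0 0 1]
T6·…·T1 = [3 0 0 -6; 0 1 0 -6; 0 0 2 2; 0 0 0 1]
det M = 6; M⁻¹ = [1/3 0 0 2; 0 1 0 6; 0 0 1/2 -1; 0 0 0 1]
M⁻¹ · (-21, -23/5, 0)ᵀ = (-5, 7/5, -1)ᵀ

p = (-5, 7/5, -1)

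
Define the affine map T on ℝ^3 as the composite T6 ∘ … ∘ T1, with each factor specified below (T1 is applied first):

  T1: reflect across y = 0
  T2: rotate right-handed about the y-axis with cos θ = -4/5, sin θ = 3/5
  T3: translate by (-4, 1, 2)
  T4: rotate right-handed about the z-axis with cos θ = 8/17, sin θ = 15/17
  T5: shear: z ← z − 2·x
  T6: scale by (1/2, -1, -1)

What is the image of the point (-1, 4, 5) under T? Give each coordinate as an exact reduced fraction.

T(p) = (217/170, 27/17, 553/85)

T1 reflect across y = 0: (-1, 4, 5) → (-1, -4, 5)
T2 rotate right-handed about the y-axis with cos θ = -4/5, sin θ = 3/5: (-1, -4, 5) → (19/5, -4, -17/5)
T3 translate by (-4, 1, 2): (19/5, -4, -17/5) → (-1/5, -3, -7/5)
T4 rotate right-handed about the z-axis with cos θ = 8/17, sin θ = 15/17: (-1/5, -3, -7/5) → (217/85, -27/17, -7/5)
T5 shear: z ← z − 2·x: (217/85, -27/17, -7/5) → (217/85, -27/17, -553/85)
T6 scale by (1/2, -1, -1): (217/85, -27/17, -553/85) → (217/170, 27/17, 553/85)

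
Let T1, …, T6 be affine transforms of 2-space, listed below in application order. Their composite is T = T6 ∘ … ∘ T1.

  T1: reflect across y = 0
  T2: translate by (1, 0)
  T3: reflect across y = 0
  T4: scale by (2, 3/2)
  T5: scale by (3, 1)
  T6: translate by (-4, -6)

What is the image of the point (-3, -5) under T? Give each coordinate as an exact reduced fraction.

T1 reflect across y = 0: (-3, -5) → (-3, 5)
T2 translate by (1, 0): (-3, 5) → (-2, 5)
T3 reflect across y = 0: (-2, 5) → (-2, -5)
T4 scale by (2, 3/2): (-2, -5) → (-4, -15/2)
T5 scale by (3, 1): (-4, -15/2) → (-12, -15/2)
T6 translate by (-4, -6): (-12, -15/2) → (-16, -27/2)

T(p) = (-16, -27/2)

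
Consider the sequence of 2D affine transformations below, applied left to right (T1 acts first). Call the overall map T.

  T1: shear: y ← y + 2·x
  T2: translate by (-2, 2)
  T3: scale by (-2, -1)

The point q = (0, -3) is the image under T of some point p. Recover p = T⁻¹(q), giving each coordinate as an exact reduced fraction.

T1 = [1 0 0; 2 1 0; 0 0 1]
T2·T1 = [1 0 -2; 2 1 2; 0 0 1]
T3·…·T1 = [-2 0 4; -2 -1 -2; 0 0 1]
det M = 2; M⁻¹ = [-1/2 0 2; 1 -1 -6; 0 0 1]
M⁻¹ · (0, -3)ᵀ = (2, -3)ᵀ

p = (2, -3)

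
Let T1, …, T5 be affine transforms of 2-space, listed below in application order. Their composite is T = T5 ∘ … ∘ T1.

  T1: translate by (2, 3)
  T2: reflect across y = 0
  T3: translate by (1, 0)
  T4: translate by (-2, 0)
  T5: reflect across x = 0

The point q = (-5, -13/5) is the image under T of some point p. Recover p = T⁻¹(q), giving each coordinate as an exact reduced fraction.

p = (4, -2/5)

T1 = [1 0 2; 0 1 3; 0 0 1]
T2·T1 = [1 0 2; 0 -1 -3; 0 0 1]
T3·…·T1 = [1 0 3; 0 -1 -3; 0 0 1]
T4·…·T1 = [1 0 1; 0 -1 -3; 0 0 1]
T5·…·T1 = [-1 0 -1; 0 -1 -3; 0 0 1]
det M = 1; M⁻¹ = [-1 0 -1; 0 -1 -3; 0 0 1]
M⁻¹ · (-5, -13/5)ᵀ = (4, -2/5)ᵀ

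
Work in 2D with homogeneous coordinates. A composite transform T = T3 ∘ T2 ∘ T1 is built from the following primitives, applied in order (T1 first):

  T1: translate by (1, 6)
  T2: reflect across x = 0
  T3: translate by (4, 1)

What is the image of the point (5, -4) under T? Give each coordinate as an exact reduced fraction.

T1 translate by (1, 6): (5, -4) → (6, 2)
T2 reflect across x = 0: (6, 2) → (-6, 2)
T3 translate by (4, 1): (-6, 2) → (-2, 3)

T(p) = (-2, 3)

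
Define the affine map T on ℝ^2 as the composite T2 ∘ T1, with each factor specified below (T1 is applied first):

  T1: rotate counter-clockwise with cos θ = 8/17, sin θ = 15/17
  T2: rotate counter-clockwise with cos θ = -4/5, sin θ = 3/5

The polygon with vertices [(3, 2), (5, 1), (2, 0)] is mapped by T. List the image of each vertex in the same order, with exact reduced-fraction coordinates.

image vertices: (-159/85, -262/85), (-349/85, -257/85), (-154/85, -72/85)

T1 rotate counter-clockwise with cos θ = 8/17, sin θ = 15/17: (3, 2) → (-6/17, 61/17); (5, 1) → (25/17, 83/17); (2, 0) → (16/17, 30/17)
T2 rotate counter-clockwise with cos θ = -4/5, sin θ = 3/5: (-6/17, 61/17) → (-159/85, -262/85); (25/17, 83/17) → (-349/85, -257/85); (16/17, 30/17) → (-154/85, -72/85)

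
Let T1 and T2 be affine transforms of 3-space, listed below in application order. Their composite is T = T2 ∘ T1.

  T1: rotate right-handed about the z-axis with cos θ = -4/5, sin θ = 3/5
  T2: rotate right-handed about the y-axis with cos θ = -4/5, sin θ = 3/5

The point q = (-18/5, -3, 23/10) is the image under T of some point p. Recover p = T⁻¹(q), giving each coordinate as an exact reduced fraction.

p = (-3, 3/2, -4)

T1 = [-4/5 -3/5 0 0; 3/5 -4/5 0 0; 0 0 1 0; 0 0 0 1]
T2·T1 = [16/25 12/25 3/5 0; 3/5 -4/5 0 0; 12/25 9/25 -4/5 0; 0 0 0 1]
det M = 1; M⁻¹ = [16/25 3/5 12/25 0; 12/25 -4/5 9/25 0; 3/5 0 -4/5 0; 0 0 0 1]
M⁻¹ · (-18/5, -3, 23/10)ᵀ = (-3, 3/2, -4)ᵀ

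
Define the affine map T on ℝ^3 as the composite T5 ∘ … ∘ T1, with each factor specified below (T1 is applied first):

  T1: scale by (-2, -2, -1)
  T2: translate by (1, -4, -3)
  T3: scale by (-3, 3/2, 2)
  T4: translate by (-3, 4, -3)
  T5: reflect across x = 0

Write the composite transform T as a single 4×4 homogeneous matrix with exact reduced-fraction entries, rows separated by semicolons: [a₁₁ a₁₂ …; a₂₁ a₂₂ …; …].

T = [-6 0 0 6; 0 -3 0 -2; 0 0 -2 -9; 0 0 0 1]

T1 = [-2 0 0 0; 0 -2 0 0; 0 0 -1 0; 0 0 0 1]
T2·T1 = [-2 0 0 1; 0 -2 0 -4; 0 0 -1 -3; 0 0 0 1]
T3·…·T1 = [6 0 0 -3; 0 -3 0 -6; 0 0 -2 -6; 0 0 0 1]
T4·…·T1 = [6 0 0 -6; 0 -3 0 -2; 0 0 -2 -9; 0 0 0 1]
T5·…·T1 = [-6 0 0 6; 0 -3 0 -2; 0 0 -2 -9; 0 0 0 1]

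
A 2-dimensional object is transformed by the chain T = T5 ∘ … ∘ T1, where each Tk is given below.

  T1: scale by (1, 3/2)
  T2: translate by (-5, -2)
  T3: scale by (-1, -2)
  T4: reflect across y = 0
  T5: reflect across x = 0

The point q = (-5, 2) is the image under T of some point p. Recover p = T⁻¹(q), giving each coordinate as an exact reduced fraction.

p = (0, 2)

T1 = [1 0 0; 0 3/2 0; 0 0 1]
T2·T1 = [1 0 -5; 0 3/2 -2; 0 0 1]
T3·…·T1 = [-1 0 5; 0 -3 4; 0 0 1]
T4·…·T1 = [-1 0 5; 0 3 -4; 0 0 1]
T5·…·T1 = [1 0 -5; 0 3 -4; 0 0 1]
det M = 3; M⁻¹ = [1 0 5; 0 1/3 4/3; 0 0 1]
M⁻¹ · (-5, 2)ᵀ = (0, 2)ᵀ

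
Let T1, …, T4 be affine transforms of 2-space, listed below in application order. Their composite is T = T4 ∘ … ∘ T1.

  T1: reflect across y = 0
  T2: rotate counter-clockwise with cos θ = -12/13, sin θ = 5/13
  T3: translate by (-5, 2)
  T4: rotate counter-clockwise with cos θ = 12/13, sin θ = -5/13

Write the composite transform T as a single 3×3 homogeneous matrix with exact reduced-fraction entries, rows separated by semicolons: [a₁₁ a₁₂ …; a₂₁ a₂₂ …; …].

T1 = [1 0 0; 0 -1 0; 0 0 1]
T2·T1 = [-12/13 5/13 0; 5/13 12/13 0; 0 0 1]
T3·…·T1 = [-12/13 5/13 -5; 5/13 12/13 2; 0 0 1]
T4·…·T1 = [-119/169 120/169 -50/13; 120/169 119/169 49/13; 0 0 1]

T = [-119/169 120/169 -50/13; 120/169 119/169 49/13; 0 0 1]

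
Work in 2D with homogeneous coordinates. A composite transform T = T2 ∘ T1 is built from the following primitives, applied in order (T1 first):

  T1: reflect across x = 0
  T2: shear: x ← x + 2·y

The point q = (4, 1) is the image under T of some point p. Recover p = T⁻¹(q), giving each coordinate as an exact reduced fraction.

p = (-2, 1)

T1 = [-1 0 0; 0 1 0; 0 0 1]
T2·T1 = [-1 2 0; 0 1 0; 0 0 1]
det M = -1; M⁻¹ = [-1 2 0; 0 1 0; 0 0 1]
M⁻¹ · (4, 1)ᵀ = (-2, 1)ᵀ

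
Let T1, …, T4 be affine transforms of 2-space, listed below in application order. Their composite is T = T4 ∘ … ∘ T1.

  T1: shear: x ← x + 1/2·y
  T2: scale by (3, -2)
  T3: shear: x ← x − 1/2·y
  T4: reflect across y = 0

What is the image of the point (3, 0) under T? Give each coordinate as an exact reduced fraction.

T(p) = (9, 0)

T1 shear: x ← x + 1/2·y: (3, 0) → (3, 0)
T2 scale by (3, -2): (3, 0) → (9, 0)
T3 shear: x ← x − 1/2·y: (9, 0) → (9, 0)
T4 reflect across y = 0: (9, 0) → (9, 0)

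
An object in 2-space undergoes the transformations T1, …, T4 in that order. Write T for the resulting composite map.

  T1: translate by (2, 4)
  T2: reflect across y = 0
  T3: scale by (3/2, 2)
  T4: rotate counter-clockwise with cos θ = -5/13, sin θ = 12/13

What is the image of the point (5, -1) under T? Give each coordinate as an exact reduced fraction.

T(p) = (3/2, 12)

T1 translate by (2, 4): (5, -1) → (7, 3)
T2 reflect across y = 0: (7, 3) → (7, -3)
T3 scale by (3/2, 2): (7, -3) → (21/2, -6)
T4 rotate counter-clockwise with cos θ = -5/13, sin θ = 12/13: (21/2, -6) → (3/2, 12)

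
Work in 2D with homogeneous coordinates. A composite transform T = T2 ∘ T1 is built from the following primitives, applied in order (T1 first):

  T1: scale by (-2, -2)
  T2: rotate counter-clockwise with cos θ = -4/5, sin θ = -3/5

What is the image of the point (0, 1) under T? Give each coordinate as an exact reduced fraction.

T(p) = (-6/5, 8/5)

T1 scale by (-2, -2): (0, 1) → (0, -2)
T2 rotate counter-clockwise with cos θ = -4/5, sin θ = -3/5: (0, -2) → (-6/5, 8/5)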